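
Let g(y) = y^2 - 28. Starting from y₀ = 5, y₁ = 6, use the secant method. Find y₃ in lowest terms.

164/31

g(5) = -3, g(6) = 8. y₂ = 6 - 8·(6 - 5)/(8 - (-3)) = 58/11.
g(6) = 8, g(58/11) = -24/121. y₃ = (58/11) - (-24/121)·((58/11) - 6)/((-24/121) - 8) = 164/31.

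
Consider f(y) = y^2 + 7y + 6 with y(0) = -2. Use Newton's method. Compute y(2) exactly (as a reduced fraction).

-50/51

f'(y) = 2y + 7.
f(-2) = -4, f'(-2) = 3, so y(1) = (-2) - (-4)/3 = -2/3.
f(-2/3) = 16/9, f'(-2/3) = 17/3, so y(2) = (-2/3) - (16/9)/(17/3) = -50/51.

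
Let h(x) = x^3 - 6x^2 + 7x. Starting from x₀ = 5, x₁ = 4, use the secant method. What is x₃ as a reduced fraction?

1920/431

h(5) = 10, h(4) = -4. x₂ = 4 - (-4)·(4 - 5)/((-4) - 10) = 30/7.
h(4) = -4, h(30/7) = -510/343. x₃ = (30/7) - (-510/343)·((30/7) - 4)/((-510/343) - (-4)) = 1920/431.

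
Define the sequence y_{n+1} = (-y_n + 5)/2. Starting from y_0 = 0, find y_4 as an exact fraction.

y_1 = (-0 + 5)/2 = 5/2.
y_2 = (-(5/2) + 5)/2 = 5/4.
y_3 = (-(5/4) + 5)/2 = 15/8.
y_4 = (-(15/8) + 5)/2 = 25/16.

25/16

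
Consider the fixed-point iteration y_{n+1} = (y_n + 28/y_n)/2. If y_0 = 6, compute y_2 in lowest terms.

127/24

y_1 = (6 + 28/6)/2 = 16/3.
y_2 = (16/3 + 28/(16/3))/2 = 127/24.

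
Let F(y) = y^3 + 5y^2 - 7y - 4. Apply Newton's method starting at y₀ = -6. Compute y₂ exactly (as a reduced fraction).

-3524396/582733

F'(y) = 3y^2 + 10y - 7.
F(-6) = 2, F'(-6) = 41, so y₁ = (-6) - 2/41 = -248/41.
F(-248/41) = -2140/68921, F'(-248/41) = 71065/1681, so y₂ = (-248/41) - (-2140/68921)/(71065/1681) = -3524396/582733.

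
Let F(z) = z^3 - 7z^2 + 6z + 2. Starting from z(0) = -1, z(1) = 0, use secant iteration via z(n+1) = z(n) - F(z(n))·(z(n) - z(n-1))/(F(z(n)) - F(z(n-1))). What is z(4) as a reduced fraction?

F(-1) = -12, F(0) = 2. z(2) = 0 - 2·(0 - (-1))/(2 - (-12)) = -1/7.
F(0) = 2, F(-1/7) = 342/343. z(3) = (-1/7) - (342/343)·((-1/7) - 0)/((342/343) - 2) = -49/172.
F(-1/7) = 342/343, F(-49/172) = -1529253/5088448. z(4) = (-49/172) - (-1529253/5088448)·((-49/172) - (-1/7))/((-1529253/5088448) - (342/343)) = -3337439/13244345.

-3337439/13244345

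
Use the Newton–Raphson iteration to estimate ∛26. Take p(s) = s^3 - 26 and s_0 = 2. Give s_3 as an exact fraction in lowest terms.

p'(s) = 3s^2.
p(2) = -18, p'(2) = 12, so s_1 = 2 - (-18)/12 = 7/2.
p(7/2) = 135/8, p'(7/2) = 147/4, so s_2 = (7/2) - (135/8)/(147/4) = 149/49.
p(149/49) = 249075/117649, p'(149/49) = 66603/2401, so s_3 = (149/49) - (249075/117649)/(66603/2401) = 3224924/1087849.

3224924/1087849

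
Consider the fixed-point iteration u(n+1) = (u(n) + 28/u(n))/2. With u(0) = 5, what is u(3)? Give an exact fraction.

62921681/11891080

u(1) = (5 + 28/5)/2 = 53/10.
u(2) = (53/10 + 28/(53/10))/2 = 5609/1060.
u(3) = (5609/1060 + 28/(5609/1060))/2 = 62921681/11891080.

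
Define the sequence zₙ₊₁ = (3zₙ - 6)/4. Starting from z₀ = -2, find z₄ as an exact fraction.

-303/64

z₁ = (3·(-2) - 6)/4 = -3.
z₂ = (3·(-3) - 6)/4 = -15/4.
z₃ = (3·(-15/4) - 6)/4 = -69/16.
z₄ = (3·(-69/16) - 6)/4 = -303/64.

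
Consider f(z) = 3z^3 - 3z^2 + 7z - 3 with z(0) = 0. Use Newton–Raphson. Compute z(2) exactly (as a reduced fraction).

501/1043

f'(z) = 9z^2 - 6z + 7.
f(0) = -3, f'(0) = 7, so z(1) = 0 - (-3)/7 = 3/7.
f(3/7) = -108/343, f'(3/7) = 298/49, so z(2) = (3/7) - (-108/343)/(298/49) = 501/1043.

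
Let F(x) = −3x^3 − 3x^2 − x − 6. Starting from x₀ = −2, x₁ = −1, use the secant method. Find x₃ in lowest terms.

F(−2) = 8, F(−1) = −5. x₂ = (−1) − (−5)·((−1) − (−2))/((−5) − 8) = −18/13.
F(−1) = −5, F(−18/13) = −5280/2197. x₃ = (−18/13) − (−5280/2197)·((−18/13) − (−1))/((−5280/2197) − (−5)) = −1986/1141.

−1986/1141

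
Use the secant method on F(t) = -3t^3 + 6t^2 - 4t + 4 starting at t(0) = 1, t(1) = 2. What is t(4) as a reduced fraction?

F(1) = 3, F(2) = -4. t(2) = 2 - (-4)·(2 - 1)/((-4) - 3) = 10/7.
F(2) = -4, F(10/7) = 612/343. t(3) = (10/7) - (612/343)·((10/7) - 2)/((612/343) - (-4)) = 199/124.
F(10/7) = 612/343, F(199/124) = 1208547/1906624. t(4) = (199/124) - (1208547/1906624)·((199/124) - (10/7))/((1208547/1906624) - (612/343)) = 8368786/4917139.

8368786/4917139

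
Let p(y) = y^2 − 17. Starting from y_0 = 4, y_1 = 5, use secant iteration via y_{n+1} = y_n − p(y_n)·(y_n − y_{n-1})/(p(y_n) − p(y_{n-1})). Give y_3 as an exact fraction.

169/41

p(4) = −1, p(5) = 8. y_2 = 5 − 8·(5 − 4)/(8 − (−1)) = 37/9.
p(5) = 8, p(37/9) = −8/81. y_3 = (37/9) − (−8/81)·((37/9) − 5)/((−8/81) − 8) = 169/41.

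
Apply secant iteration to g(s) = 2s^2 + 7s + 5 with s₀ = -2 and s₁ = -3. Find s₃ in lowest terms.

g(-2) = -1, g(-3) = 2. s₂ = (-3) - 2·((-3) - (-2))/(2 - (-1)) = -7/3.
g(-3) = 2, g(-7/3) = -4/9. s₃ = (-7/3) - (-4/9)·((-7/3) - (-3))/((-4/9) - 2) = -27/11.

-27/11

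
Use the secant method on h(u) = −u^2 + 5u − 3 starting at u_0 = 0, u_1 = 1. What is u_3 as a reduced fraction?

9/13

h(0) = −3, h(1) = 1. u_2 = 1 − 1·(1 − 0)/(1 − (−3)) = 3/4.
h(1) = 1, h(3/4) = 3/16. u_3 = (3/4) − (3/16)·((3/4) − 1)/((3/16) − 1) = 9/13.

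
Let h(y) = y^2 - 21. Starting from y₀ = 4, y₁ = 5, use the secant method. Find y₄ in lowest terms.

4051/884

h(4) = -5, h(5) = 4. y₂ = 5 - 4·(5 - 4)/(4 - (-5)) = 41/9.
h(5) = 4, h(41/9) = -20/81. y₃ = (41/9) - (-20/81)·((41/9) - 5)/((-20/81) - 4) = 197/43.
h(41/9) = -20/81, h(197/43) = -20/1849. y₄ = (197/43) - (-20/1849)·((197/43) - (41/9))/((-20/1849) - (-20/81)) = 4051/884.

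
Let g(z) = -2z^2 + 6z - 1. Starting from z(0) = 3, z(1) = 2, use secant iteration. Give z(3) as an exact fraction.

g(3) = -1, g(2) = 3. z(2) = 2 - 3·(2 - 3)/(3 - (-1)) = 11/4.
g(2) = 3, g(11/4) = 3/8. z(3) = (11/4) - (3/8)·((11/4) - 2)/((3/8) - 3) = 20/7.

20/7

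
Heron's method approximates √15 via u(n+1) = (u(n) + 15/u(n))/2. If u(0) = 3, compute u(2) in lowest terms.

u(1) = (3 + 15/3)/2 = 4.
u(2) = (4 + 15/4)/2 = 31/8.

31/8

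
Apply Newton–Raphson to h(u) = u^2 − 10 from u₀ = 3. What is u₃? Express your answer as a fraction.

h'(u) = 2u.
h(3) = −1, h'(3) = 6, so u₁ = 3 − (−1)/6 = 19/6.
h(19/6) = 1/36, h'(19/6) = 19/3, so u₂ = (19/6) − (1/36)/(19/3) = 721/228.
h(721/228) = 1/51984, h'(721/228) = 721/114, so u₃ = (721/228) − (1/51984)/(721/114) = 1039681/328776.

1039681/328776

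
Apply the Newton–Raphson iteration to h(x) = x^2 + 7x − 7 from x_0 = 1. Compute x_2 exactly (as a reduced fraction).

h'(x) = 2x + 7.
h(1) = 1, h'(1) = 9, so x_1 = 1 − 1/9 = 8/9.
h(8/9) = 1/81, h'(8/9) = 79/9, so x_2 = (8/9) − (1/81)/(79/9) = 631/711.

631/711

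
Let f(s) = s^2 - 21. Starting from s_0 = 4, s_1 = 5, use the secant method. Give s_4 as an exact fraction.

4051/884

f(4) = -5, f(5) = 4. s_2 = 5 - 4·(5 - 4)/(4 - (-5)) = 41/9.
f(5) = 4, f(41/9) = -20/81. s_3 = (41/9) - (-20/81)·((41/9) - 5)/((-20/81) - 4) = 197/43.
f(41/9) = -20/81, f(197/43) = -20/1849. s_4 = (197/43) - (-20/1849)·((197/43) - (41/9))/((-20/1849) - (-20/81)) = 4051/884.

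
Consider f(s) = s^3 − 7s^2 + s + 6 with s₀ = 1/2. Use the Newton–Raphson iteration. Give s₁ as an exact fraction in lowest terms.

10/7

f'(s) = 3s^2 − 14s + 1.
f(1/2) = 39/8, f'(1/2) = −21/4, so s₁ = (1/2) − (39/8)/(−21/4) = 10/7.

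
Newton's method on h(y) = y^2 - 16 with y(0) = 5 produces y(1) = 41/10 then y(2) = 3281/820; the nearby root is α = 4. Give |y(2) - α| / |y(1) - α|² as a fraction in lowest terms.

5/41

y(1) - α = 41/10 - 4 = 1/10, so |y(1) - α| = 1/10.
y(2) - α = 3281/820 - 4 = 1/820, so |y(2) - α| = 1/820.
|y(1) - α|² = 1/100.
Ratio = (1/820) / (1/100) = 5/41.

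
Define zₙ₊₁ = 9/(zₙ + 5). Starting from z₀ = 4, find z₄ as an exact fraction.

z₁ = 9/(4 + 5) = 1.
z₂ = 9/(1 + 5) = 3/2.
z₃ = 9/(3/2 + 5) = 18/13.
z₄ = 9/(18/13 + 5) = 117/83.

117/83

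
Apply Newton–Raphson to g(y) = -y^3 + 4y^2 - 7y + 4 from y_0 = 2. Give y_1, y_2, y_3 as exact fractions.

y_1 = 4/3, y_2 = 44/45, y_3 = 186388/186435

g'(y) = -3y^2 + 8y - 7.
g(2) = -2, g'(2) = -3, so y_1 = 2 - (-2)/(-3) = 4/3.
g(4/3) = -16/27, g'(4/3) = -5/3, so y_2 = (4/3) - (-16/27)/(-5/3) = 44/45.
g(44/45) = 4096/91125, g'(44/45) = -1381/675, so y_3 = (44/45) - (4096/91125)/(-1381/675) = 186388/186435.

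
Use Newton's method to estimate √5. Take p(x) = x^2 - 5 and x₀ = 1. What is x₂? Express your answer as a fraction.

7/3

p'(x) = 2x.
p(1) = -4, p'(1) = 2, so x₁ = 1 - (-4)/2 = 3.
p(3) = 4, p'(3) = 6, so x₂ = 3 - 4/6 = 7/3.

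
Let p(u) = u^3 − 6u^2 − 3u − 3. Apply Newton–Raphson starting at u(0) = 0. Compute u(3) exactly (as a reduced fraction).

p'(u) = 3u^2 − 12u − 3.
p(0) = −3, p'(0) = −3, so u(1) = 0 − (−3)/(−3) = −1.
p(−1) = −7, p'(−1) = 12, so u(2) = (−1) − (−7)/12 = −5/12.
p(−5/12) = −4949/1728, p'(−5/12) = 121/48, so u(3) = (−5/12) − (−4949/1728)/(121/48) = 1567/2178.

1567/2178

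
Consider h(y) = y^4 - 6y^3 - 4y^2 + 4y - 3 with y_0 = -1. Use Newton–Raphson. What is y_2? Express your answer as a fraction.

h'(y) = 4y^3 - 18y^2 - 8y + 4.
h(-1) = -4, h'(-1) = -10, so y_1 = (-1) - (-4)/(-10) = -7/5.
h(-7/5) = 2416/625, h'(-7/5) = -3882/125, so y_2 = (-7/5) - (2416/625)/(-3882/125) = -12379/9705.

-12379/9705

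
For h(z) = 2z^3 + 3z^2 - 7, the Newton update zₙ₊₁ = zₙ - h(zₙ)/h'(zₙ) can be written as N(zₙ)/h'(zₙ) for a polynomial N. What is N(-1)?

h'(z) = 6z^2 + 6z.
N(z) = z·h'(z) - h(z) = z·(6z^2 + 6z) - (2z^3 + 3z^2 - 7) = 4z^3 + 3z^2 + 7.
N(-1) = 6.

6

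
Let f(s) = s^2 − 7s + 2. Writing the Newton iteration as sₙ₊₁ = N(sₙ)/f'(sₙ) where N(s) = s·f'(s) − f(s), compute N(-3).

7

f'(s) = 2s − 7.
N(s) = s·f'(s) − f(s) = s·(2s − 7) − (s^2 − 7s + 2) = s^2 − 2.
N(-3) = 7.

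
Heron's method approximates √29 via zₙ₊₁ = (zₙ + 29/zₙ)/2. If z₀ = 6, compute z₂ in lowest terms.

8401/1560

z₁ = (6 + 29/6)/2 = 65/12.
z₂ = (65/12 + 29/(65/12))/2 = 8401/1560.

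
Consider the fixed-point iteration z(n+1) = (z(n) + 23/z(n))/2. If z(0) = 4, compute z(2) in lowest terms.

2993/624

z(1) = (4 + 23/4)/2 = 39/8.
z(2) = (39/8 + 23/(39/8))/2 = 2993/624.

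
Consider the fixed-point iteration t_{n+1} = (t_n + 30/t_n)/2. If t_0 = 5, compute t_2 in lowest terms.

t_1 = (5 + 30/5)/2 = 11/2.
t_2 = (11/2 + 30/(11/2))/2 = 241/44.

241/44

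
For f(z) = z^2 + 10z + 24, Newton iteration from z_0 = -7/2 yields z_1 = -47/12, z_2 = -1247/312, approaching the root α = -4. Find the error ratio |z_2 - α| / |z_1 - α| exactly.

1/26

z_1 - α = -47/12 - (-4) = -47/12 + 4 = 1/12, so |z_1 - α| = 1/12.
z_2 - α = -1247/312 - (-4) = -1247/312 + 4 = 1/312, so |z_2 - α| = 1/312.
Ratio = (1/312) / (1/12) = 1/26.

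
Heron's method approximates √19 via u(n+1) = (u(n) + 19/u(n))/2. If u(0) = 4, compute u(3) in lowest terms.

11916881/2733920

u(1) = (4 + 19/4)/2 = 35/8.
u(2) = (35/8 + 19/(35/8))/2 = 2441/560.
u(3) = (2441/560 + 19/(2441/560))/2 = 11916881/2733920.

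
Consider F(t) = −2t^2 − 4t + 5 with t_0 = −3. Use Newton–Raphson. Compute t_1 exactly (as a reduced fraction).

F'(t) = −4t − 4.
F(−3) = −1, F'(−3) = 8, so t_1 = (−3) − (−1)/8 = −23/8.

−23/8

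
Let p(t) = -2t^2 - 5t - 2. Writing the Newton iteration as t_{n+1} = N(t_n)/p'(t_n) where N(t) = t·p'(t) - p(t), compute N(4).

p'(t) = -4t - 5.
N(t) = t·p'(t) - p(t) = t·(-4t - 5) - (-2t^2 - 5t - 2) = -2t^2 + 2.
N(4) = -30.

-30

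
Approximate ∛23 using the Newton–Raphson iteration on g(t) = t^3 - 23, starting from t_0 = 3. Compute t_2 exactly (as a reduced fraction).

g'(t) = 3t^2.
g(3) = 4, g'(3) = 27, so t_1 = 3 - 4/27 = 77/27.
g(77/27) = 3824/19683, g'(77/27) = 5929/243, so t_2 = (77/27) - (3824/19683)/(5929/243) = 1365775/480249.

1365775/480249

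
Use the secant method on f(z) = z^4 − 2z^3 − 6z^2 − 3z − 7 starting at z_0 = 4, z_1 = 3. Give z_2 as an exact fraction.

f(4) = 13, f(3) = −43. z_2 = 3 − (−43)·(3 − 4)/((−43) − 13) = 211/56.

211/56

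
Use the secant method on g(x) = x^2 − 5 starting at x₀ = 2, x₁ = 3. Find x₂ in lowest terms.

11/5

g(2) = −1, g(3) = 4. x₂ = 3 − 4·(3 − 2)/(4 − (−1)) = 11/5.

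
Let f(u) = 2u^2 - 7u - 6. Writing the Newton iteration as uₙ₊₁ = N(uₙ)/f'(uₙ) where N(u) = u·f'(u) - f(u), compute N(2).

14

f'(u) = 4u - 7.
N(u) = u·f'(u) - f(u) = u·(4u - 7) - (2u^2 - 7u - 6) = 2u^2 + 6.
N(2) = 14.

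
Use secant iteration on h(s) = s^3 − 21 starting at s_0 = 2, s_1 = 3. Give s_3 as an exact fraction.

8035/2919

h(2) = −13, h(3) = 6. s_2 = 3 − 6·(3 − 2)/(6 − (−13)) = 51/19.
h(3) = 6, h(51/19) = −11388/6859. s_3 = (51/19) − (−11388/6859)·((51/19) − 3)/((−11388/6859) − 6) = 8035/2919.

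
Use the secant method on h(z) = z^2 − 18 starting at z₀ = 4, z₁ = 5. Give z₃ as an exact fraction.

h(4) = −2, h(5) = 7. z₂ = 5 − 7·(5 − 4)/(7 − (−2)) = 38/9.
h(5) = 7, h(38/9) = −14/81. z₃ = (38/9) − (−14/81)·((38/9) − 5)/((−14/81) − 7) = 352/83.

352/83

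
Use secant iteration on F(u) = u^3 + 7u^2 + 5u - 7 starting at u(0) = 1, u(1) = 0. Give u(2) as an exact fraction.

7/13

F(1) = 6, F(0) = -7. u(2) = 0 - (-7)·(0 - 1)/((-7) - 6) = 7/13.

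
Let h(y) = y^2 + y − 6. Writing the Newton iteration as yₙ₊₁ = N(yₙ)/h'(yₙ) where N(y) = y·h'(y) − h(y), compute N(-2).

h'(y) = 2y + 1.
N(y) = y·h'(y) − h(y) = y·(2y + 1) − (y^2 + y − 6) = y^2 + 6.
N(-2) = 10.

10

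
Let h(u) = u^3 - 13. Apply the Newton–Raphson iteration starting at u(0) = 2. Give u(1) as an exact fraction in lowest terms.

29/12

h'(u) = 3u^2.
h(2) = -5, h'(2) = 12, so u(1) = 2 - (-5)/12 = 29/12.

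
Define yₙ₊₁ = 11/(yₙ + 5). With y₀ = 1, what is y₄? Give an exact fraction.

y₁ = 11/(1 + 5) = 11/6.
y₂ = 11/(11/6 + 5) = 66/41.
y₃ = 11/(66/41 + 5) = 451/271.
y₄ = 11/(451/271 + 5) = 2981/1806.

2981/1806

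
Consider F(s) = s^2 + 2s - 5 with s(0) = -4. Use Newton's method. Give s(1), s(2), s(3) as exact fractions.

s(1) = -7/2, s(2) = -69/20, s(3) = -6761/1960

F'(s) = 2s + 2.
F(-4) = 3, F'(-4) = -6, so s(1) = (-4) - 3/(-6) = -7/2.
F(-7/2) = 1/4, F'(-7/2) = -5, so s(2) = (-7/2) - (1/4)/(-5) = -69/20.
F(-69/20) = 1/400, F'(-69/20) = -49/10, so s(3) = (-69/20) - (1/400)/(-49/10) = -6761/1960.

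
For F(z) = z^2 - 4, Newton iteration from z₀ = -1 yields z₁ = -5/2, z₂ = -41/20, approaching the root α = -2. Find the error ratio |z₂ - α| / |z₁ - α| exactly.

1/10

z₁ - α = -5/2 - (-2) = -5/2 + 2 = -1/2, so |z₁ - α| = 1/2.
z₂ - α = -41/20 - (-2) = -41/20 + 2 = -1/20, so |z₂ - α| = 1/20.
Ratio = (1/20) / (1/2) = 1/10.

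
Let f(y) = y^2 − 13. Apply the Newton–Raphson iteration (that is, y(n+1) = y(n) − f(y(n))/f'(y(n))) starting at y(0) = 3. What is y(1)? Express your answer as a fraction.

f'(y) = 2y.
f(3) = −4, f'(3) = 6, so y(1) = 3 − (−4)/6 = 11/3.

11/3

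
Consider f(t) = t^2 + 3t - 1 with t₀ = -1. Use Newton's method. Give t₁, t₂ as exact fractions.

t₁ = 2, t₂ = 5/7

f'(t) = 2t + 3.
f(-1) = -3, f'(-1) = 1, so t₁ = (-1) - (-3)/1 = 2.
f(2) = 9, f'(2) = 7, so t₂ = 2 - 9/7 = 5/7.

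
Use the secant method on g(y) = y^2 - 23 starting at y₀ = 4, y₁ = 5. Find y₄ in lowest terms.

18181/3791

g(4) = -7, g(5) = 2. y₂ = 5 - 2·(5 - 4)/(2 - (-7)) = 43/9.
g(5) = 2, g(43/9) = -14/81. y₃ = (43/9) - (-14/81)·((43/9) - 5)/((-14/81) - 2) = 211/44.
g(43/9) = -14/81, g(211/44) = -7/1936. y₄ = (211/44) - (-7/1936)·((211/44) - (43/9))/((-7/1936) - (-14/81)) = 18181/3791.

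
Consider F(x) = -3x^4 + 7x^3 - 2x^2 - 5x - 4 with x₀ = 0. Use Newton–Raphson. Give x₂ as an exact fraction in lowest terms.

F'(x) = -12x^3 + 21x^2 - 4x - 5.
F(0) = -4, F'(0) = -5, so x₁ = 0 - (-4)/(-5) = -4/5.
F(-4/5) = -3808/625, F'(-4/5) = 2223/125, so x₂ = (-4/5) - (-3808/625)/(2223/125) = -5084/11115.

-5084/11115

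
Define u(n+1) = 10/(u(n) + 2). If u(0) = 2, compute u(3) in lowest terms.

u(1) = 10/(2 + 2) = 5/2.
u(2) = 10/(5/2 + 2) = 20/9.
u(3) = 10/(20/9 + 2) = 45/19.

45/19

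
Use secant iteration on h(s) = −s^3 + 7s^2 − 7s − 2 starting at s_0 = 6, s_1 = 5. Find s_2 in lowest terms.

118/21

h(6) = −8, h(5) = 13. s_2 = 5 − 13·(5 − 6)/(13 − (−8)) = 118/21.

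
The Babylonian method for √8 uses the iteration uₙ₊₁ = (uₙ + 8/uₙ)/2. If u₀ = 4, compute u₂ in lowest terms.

17/6

u₁ = (4 + 8/4)/2 = 3.
u₂ = (3 + 8/3)/2 = 17/6.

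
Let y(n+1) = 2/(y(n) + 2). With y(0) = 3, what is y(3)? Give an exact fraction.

y(1) = 2/(3 + 2) = 2/5.
y(2) = 2/(2/5 + 2) = 5/6.
y(3) = 2/(5/6 + 2) = 12/17.

12/17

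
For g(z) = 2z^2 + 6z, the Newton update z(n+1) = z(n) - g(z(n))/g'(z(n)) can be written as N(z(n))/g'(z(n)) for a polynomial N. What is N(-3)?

g'(z) = 4z + 6.
N(z) = z·g'(z) - g(z) = z·(4z + 6) - (2z^2 + 6z) = 2z^2.
N(-3) = 18.

18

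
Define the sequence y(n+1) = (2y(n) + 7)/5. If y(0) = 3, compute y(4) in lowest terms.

1469/625

y(1) = (2·3 + 7)/5 = 13/5.
y(2) = (2·(13/5) + 7)/5 = 61/25.
y(3) = (2·(61/25) + 7)/5 = 297/125.
y(4) = (2·(297/125) + 7)/5 = 1469/625.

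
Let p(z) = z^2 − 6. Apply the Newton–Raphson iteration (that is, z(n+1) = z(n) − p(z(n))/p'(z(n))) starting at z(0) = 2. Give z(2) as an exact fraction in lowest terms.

p'(z) = 2z.
p(2) = −2, p'(2) = 4, so z(1) = 2 − (−2)/4 = 5/2.
p(5/2) = 1/4, p'(5/2) = 5, so z(2) = (5/2) − (1/4)/5 = 49/20.

49/20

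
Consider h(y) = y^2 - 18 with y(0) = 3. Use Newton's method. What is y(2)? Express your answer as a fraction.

17/4

h'(y) = 2y.
h(3) = -9, h'(3) = 6, so y(1) = 3 - (-9)/6 = 9/2.
h(9/2) = 9/4, h'(9/2) = 9, so y(2) = (9/2) - (9/4)/9 = 17/4.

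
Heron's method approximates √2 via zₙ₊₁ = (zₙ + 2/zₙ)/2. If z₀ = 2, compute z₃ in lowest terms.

z₁ = (2 + 2/2)/2 = 3/2.
z₂ = (3/2 + 2/(3/2))/2 = 17/12.
z₃ = (17/12 + 2/(17/12))/2 = 577/408.

577/408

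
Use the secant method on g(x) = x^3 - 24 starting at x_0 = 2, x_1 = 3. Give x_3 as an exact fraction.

g(2) = -16, g(3) = 3. x_2 = 3 - 3·(3 - 2)/(3 - (-16)) = 54/19.
g(3) = 3, g(54/19) = -7152/6859. x_3 = (54/19) - (-7152/6859)·((54/19) - 3)/((-7152/6859) - 3) = 8882/3081.

8882/3081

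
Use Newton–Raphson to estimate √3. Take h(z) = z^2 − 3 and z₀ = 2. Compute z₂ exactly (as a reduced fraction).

97/56

h'(z) = 2z.
h(2) = 1, h'(2) = 4, so z₁ = 2 − 1/4 = 7/4.
h(7/4) = 1/16, h'(7/4) = 7/2, so z₂ = (7/4) − (1/16)/(7/2) = 97/56.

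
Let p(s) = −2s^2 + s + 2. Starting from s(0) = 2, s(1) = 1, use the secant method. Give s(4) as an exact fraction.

p(2) = −4, p(1) = 1. s(2) = 1 − 1·(1 − 2)/(1 − (−4)) = 6/5.
p(1) = 1, p(6/5) = 8/25. s(3) = (6/5) − (8/25)·((6/5) − 1)/((8/25) − 1) = 22/17.
p(6/5) = 8/25, p(22/17) = −16/289. s(4) = (22/17) − (−16/289)·((22/17) − (6/5))/((−16/289) − (8/25)) = 434/339.

434/339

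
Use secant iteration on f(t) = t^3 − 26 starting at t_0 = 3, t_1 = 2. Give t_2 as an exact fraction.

56/19

f(3) = 1, f(2) = −18. t_2 = 2 − (−18)·(2 − 3)/((−18) − 1) = 56/19.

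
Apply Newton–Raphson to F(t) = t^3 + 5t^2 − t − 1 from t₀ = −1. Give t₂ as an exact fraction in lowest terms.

−8/21

F'(t) = 3t^2 + 10t − 1.
F(−1) = 4, F'(−1) = −8, so t₁ = (−1) − 4/(−8) = −1/2.
F(−1/2) = 5/8, F'(−1/2) = −21/4, so t₂ = (−1/2) − (5/8)/(−21/4) = −8/21.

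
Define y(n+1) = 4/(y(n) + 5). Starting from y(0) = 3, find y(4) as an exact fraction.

252/359

y(1) = 4/(3 + 5) = 1/2.
y(2) = 4/(1/2 + 5) = 8/11.
y(3) = 4/(8/11 + 5) = 44/63.
y(4) = 4/(44/63 + 5) = 252/359.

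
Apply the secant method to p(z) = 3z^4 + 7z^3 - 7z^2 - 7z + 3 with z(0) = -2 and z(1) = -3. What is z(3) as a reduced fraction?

p(-2) = -19, p(-3) = 15. z(2) = (-3) - 15·((-3) - (-2))/(15 - (-19)) = -87/34.
p(-3) = 15, p(-87/34) = -18157635/1336336. z(3) = (-87/34) - (-18157635/1336336)·((-87/34) - (-3))/((-18157635/1336336) - 15) = -1410195/509369.

-1410195/509369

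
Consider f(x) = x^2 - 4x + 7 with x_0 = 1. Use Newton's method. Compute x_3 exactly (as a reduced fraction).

f'(x) = 2x - 4.
f(1) = 4, f'(1) = -2, so x_1 = 1 - 4/(-2) = 3.
f(3) = 4, f'(3) = 2, so x_2 = 3 - 4/2 = 1.
f(1) = 4, f'(1) = -2, so x_3 = 1 - 4/(-2) = 3.

3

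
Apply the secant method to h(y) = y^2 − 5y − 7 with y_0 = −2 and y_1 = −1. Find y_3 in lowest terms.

h(−2) = 7, h(−1) = −1. y_2 = (−1) − (−1)·((−1) − (−2))/((−1) − 7) = −9/8.
h(−1) = −1, h(−9/8) = −7/64. y_3 = (−9/8) − (−7/64)·((−9/8) − (−1))/((−7/64) − (−1)) = −65/57.

−65/57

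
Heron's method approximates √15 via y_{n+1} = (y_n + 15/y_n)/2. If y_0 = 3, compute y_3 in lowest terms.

y_1 = (3 + 15/3)/2 = 4.
y_2 = (4 + 15/4)/2 = 31/8.
y_3 = (31/8 + 15/(31/8))/2 = 1921/496.

1921/496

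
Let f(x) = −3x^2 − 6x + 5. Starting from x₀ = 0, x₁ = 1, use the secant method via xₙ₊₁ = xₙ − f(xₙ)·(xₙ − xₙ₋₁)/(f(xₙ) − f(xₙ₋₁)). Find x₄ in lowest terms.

f(0) = 5, f(1) = −4. x₂ = 1 − (−4)·(1 − 0)/((−4) − 5) = 5/9.
f(1) = −4, f(5/9) = 20/27. x₃ = (5/9) − (20/27)·((5/9) − 1)/((20/27) − (−4)) = 5/8.
f(5/9) = 20/27, f(5/8) = 5/64. x₄ = (5/8) − (5/64)·((5/8) − (5/9))/((5/64) − (20/27)) = 145/229.

145/229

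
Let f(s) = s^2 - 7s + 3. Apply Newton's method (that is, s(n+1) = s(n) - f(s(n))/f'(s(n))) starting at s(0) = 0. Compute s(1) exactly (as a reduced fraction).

f'(s) = 2s - 7.
f(0) = 3, f'(0) = -7, so s(1) = 0 - 3/(-7) = 3/7.

3/7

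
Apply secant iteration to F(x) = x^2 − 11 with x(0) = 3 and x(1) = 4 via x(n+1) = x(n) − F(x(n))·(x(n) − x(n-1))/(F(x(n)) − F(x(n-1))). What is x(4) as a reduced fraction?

F(3) = −2, F(4) = 5. x(2) = 4 − 5·(4 − 3)/(5 − (−2)) = 23/7.
F(4) = 5, F(23/7) = −10/49. x(3) = (23/7) − (−10/49)·((23/7) − 4)/((−10/49) − 5) = 169/51.
F(23/7) = −10/49, F(169/51) = −50/2601. x(4) = (169/51) − (−50/2601)·((169/51) − (23/7))/((−50/2601) − (−10/49)) = 3907/1178.

3907/1178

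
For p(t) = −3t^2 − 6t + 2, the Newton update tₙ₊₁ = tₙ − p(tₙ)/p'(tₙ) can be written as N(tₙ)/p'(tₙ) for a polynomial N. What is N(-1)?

−5

p'(t) = −6t − 6.
N(t) = t·p'(t) − p(t) = t·(−6t − 6) − (−3t^2 − 6t + 2) = −3t^2 − 2.
N(-1) = −5.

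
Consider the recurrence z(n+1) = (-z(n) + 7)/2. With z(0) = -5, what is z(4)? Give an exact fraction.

15/8

z(1) = (-(-5) + 7)/2 = 6.
z(2) = (-6 + 7)/2 = 1/2.
z(3) = (-(1/2) + 7)/2 = 13/4.
z(4) = (-(13/4) + 7)/2 = 15/8.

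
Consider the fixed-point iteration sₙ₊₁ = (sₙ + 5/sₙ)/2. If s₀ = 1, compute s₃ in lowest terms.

s₁ = (1 + 5/1)/2 = 3.
s₂ = (3 + 5/3)/2 = 7/3.
s₃ = (7/3 + 5/(7/3))/2 = 47/21.

47/21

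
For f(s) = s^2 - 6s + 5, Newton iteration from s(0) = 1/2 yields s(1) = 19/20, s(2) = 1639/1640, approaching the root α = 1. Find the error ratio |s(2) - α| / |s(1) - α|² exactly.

10/41

s(1) - α = 19/20 - 1 = -1/20, so |s(1) - α| = 1/20.
s(2) - α = 1639/1640 - 1 = -1/1640, so |s(2) - α| = 1/1640.
|s(1) - α|² = 1/400.
Ratio = (1/1640) / (1/400) = 10/41.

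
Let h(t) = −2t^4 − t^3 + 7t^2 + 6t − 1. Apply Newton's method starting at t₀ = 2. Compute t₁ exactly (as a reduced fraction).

h'(t) = −8t^3 − 3t^2 + 14t + 6.
h(2) = −1, h'(2) = −42, so t₁ = 2 − (−1)/(−42) = 83/42.

83/42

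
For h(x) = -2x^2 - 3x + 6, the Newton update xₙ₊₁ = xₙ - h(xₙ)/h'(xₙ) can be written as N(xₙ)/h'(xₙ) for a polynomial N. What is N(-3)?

-24

h'(x) = -4x - 3.
N(x) = x·h'(x) - h(x) = x·(-4x - 3) - (-2x^2 - 3x + 6) = -2x^2 - 6.
N(-3) = -24.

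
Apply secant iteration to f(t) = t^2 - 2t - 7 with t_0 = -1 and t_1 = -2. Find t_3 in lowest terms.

-53/29

f(-1) = -4, f(-2) = 1. t_2 = (-2) - 1·((-2) - (-1))/(1 - (-4)) = -9/5.
f(-2) = 1, f(-9/5) = -4/25. t_3 = (-9/5) - (-4/25)·((-9/5) - (-2))/((-4/25) - 1) = -53/29.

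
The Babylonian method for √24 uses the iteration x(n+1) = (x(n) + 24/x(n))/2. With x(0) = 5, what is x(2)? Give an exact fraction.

4801/980

x(1) = (5 + 24/5)/2 = 49/10.
x(2) = (49/10 + 24/(49/10))/2 = 4801/980.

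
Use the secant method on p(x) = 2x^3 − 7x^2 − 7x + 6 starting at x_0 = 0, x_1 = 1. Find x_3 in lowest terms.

4/7

p(0) = 6, p(1) = −6. x_2 = 1 − (−6)·(1 − 0)/((−6) − 6) = 1/2.
p(1) = −6, p(1/2) = 1. x_3 = (1/2) − 1·((1/2) − 1)/(1 − (−6)) = 4/7.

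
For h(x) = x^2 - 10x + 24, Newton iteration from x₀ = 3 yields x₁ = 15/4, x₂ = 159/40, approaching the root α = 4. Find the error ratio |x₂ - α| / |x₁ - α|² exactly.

x₁ - α = 15/4 - 4 = -1/4, so |x₁ - α| = 1/4.
x₂ - α = 159/40 - 4 = -1/40, so |x₂ - α| = 1/40.
|x₁ - α|² = 1/16.
Ratio = (1/40) / (1/16) = 2/5.

2/5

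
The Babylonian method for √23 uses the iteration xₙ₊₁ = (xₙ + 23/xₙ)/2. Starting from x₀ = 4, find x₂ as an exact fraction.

x₁ = (4 + 23/4)/2 = 39/8.
x₂ = (39/8 + 23/(39/8))/2 = 2993/624.

2993/624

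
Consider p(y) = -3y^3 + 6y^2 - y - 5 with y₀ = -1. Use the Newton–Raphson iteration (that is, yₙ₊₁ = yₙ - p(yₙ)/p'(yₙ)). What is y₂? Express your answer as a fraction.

-60433/83303

p'(y) = -9y^2 + 12y - 1.
p(-1) = 5, p'(-1) = -22, so y₁ = (-1) - 5/(-22) = -17/22.
p(-17/22) = 7875/10648, p'(-17/22) = -7573/484, so y₂ = (-17/22) - (7875/10648)/(-7573/484) = -60433/83303.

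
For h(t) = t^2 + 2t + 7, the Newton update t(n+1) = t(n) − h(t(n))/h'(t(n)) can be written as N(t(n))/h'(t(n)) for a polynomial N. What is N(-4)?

h'(t) = 2t + 2.
N(t) = t·h'(t) − h(t) = t·(2t + 2) − (t^2 + 2t + 7) = t^2 − 7.
N(-4) = 9.

9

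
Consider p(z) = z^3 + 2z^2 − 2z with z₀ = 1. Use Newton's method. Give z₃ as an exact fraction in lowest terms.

p'(z) = 3z^2 + 4z − 2.
p(1) = 1, p'(1) = 5, so z₁ = 1 − 1/5 = 4/5.
p(4/5) = 24/125, p'(4/5) = 78/25, so z₂ = (4/5) − (24/125)/(78/25) = 48/65.
p(48/65) = 4512/274625, p'(48/65) = 10942/4225, so z₃ = (48/65) − (4512/274625)/(10942/4225) = 260352/355615.

260352/355615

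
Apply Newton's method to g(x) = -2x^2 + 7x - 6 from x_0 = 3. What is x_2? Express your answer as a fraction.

138/65

g'(x) = -4x + 7.
g(3) = -3, g'(3) = -5, so x_1 = 3 - (-3)/(-5) = 12/5.
g(12/5) = -18/25, g'(12/5) = -13/5, so x_2 = (12/5) - (-18/25)/(-13/5) = 138/65.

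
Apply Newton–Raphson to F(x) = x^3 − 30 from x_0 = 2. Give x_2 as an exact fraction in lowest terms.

15407/4761

F'(x) = 3x^2.
F(2) = −22, F'(2) = 12, so x_1 = 2 − (−22)/12 = 23/6.
F(23/6) = 5687/216, F'(23/6) = 529/12, so x_2 = (23/6) − (5687/216)/(529/12) = 15407/4761.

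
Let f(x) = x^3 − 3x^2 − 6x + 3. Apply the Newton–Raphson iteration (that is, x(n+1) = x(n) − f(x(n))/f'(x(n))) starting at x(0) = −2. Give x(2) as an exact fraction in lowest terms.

f'(x) = 3x^2 − 6x − 6.
f(−2) = −5, f'(−2) = 18, so x(1) = (−2) − (−5)/18 = −31/18.
f(−31/18) = −3925/5832, f'(−31/18) = 1429/108, so x(2) = (−31/18) − (−3925/5832)/(1429/108) = −64486/38583.

−64486/38583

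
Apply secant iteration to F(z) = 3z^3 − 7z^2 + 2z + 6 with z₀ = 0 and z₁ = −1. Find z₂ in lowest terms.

F(0) = 6, F(−1) = −6. z₂ = (−1) − (−6)·((−1) − 0)/((−6) − 6) = −1/2.

−1/2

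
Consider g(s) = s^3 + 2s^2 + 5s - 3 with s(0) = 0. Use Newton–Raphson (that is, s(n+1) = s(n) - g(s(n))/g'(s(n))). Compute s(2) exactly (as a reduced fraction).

519/1060

g'(s) = 3s^2 + 4s + 5.
g(0) = -3, g'(0) = 5, so s(1) = 0 - (-3)/5 = 3/5.
g(3/5) = 117/125, g'(3/5) = 212/25, so s(2) = (3/5) - (117/125)/(212/25) = 519/1060.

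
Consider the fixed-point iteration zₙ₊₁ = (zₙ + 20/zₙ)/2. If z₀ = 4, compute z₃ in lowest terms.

51841/11592

z₁ = (4 + 20/4)/2 = 9/2.
z₂ = (9/2 + 20/(9/2))/2 = 161/36.
z₃ = (161/36 + 20/(161/36))/2 = 51841/11592.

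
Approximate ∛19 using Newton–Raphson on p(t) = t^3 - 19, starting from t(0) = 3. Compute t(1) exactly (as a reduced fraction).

p'(t) = 3t^2.
p(3) = 8, p'(3) = 27, so t(1) = 3 - 8/27 = 73/27.

73/27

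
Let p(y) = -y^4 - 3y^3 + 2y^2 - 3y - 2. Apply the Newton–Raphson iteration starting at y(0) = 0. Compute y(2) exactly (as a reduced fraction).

p'(y) = -4y^3 - 9y^2 + 4y - 3.
p(0) = -2, p'(0) = -3, so y(1) = 0 - (-2)/(-3) = -2/3.
p(-2/3) = 128/81, p'(-2/3) = -229/27, so y(2) = (-2/3) - (128/81)/(-229/27) = -110/229.

-110/229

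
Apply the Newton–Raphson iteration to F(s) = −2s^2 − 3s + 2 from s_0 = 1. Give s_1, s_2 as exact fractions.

s_1 = 4/7, s_2 = 130/259

F'(s) = −4s − 3.
F(1) = −3, F'(1) = −7, so s_1 = 1 − (−3)/(−7) = 4/7.
F(4/7) = −18/49, F'(4/7) = −37/7, so s_2 = (4/7) − (−18/49)/(−37/7) = 130/259.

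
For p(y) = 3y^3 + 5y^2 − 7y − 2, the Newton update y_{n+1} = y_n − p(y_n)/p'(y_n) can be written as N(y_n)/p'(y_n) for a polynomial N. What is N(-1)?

p'(y) = 9y^2 + 10y − 7.
N(y) = y·p'(y) − p(y) = y·(9y^2 + 10y − 7) − (3y^3 + 5y^2 − 7y − 2) = 6y^3 + 5y^2 + 2.
N(-1) = 1.

1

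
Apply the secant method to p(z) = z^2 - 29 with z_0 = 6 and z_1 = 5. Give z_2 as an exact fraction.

p(6) = 7, p(5) = -4. z_2 = 5 - (-4)·(5 - 6)/((-4) - 7) = 59/11.

59/11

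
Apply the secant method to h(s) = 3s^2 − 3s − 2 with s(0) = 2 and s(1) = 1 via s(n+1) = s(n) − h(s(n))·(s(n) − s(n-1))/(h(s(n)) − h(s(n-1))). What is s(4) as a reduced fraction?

16/11

h(2) = 4, h(1) = −2. s(2) = 1 − (−2)·(1 − 2)/((−2) − 4) = 4/3.
h(1) = −2, h(4/3) = −2/3. s(3) = (4/3) − (−2/3)·((4/3) − 1)/((−2/3) − (−2)) = 3/2.
h(4/3) = −2/3, h(3/2) = 1/4. s(4) = (3/2) − (1/4)·((3/2) − (4/3))/((1/4) − (−2/3)) = 16/11.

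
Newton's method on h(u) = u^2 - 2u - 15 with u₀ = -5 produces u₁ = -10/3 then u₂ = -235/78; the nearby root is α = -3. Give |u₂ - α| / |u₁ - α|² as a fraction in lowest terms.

u₁ - α = -10/3 - (-3) = -10/3 + 3 = -1/3, so |u₁ - α| = 1/3.
u₂ - α = -235/78 - (-3) = -235/78 + 3 = -1/78, so |u₂ - α| = 1/78.
|u₁ - α|² = 1/9.
Ratio = (1/78) / (1/9) = 3/26.

3/26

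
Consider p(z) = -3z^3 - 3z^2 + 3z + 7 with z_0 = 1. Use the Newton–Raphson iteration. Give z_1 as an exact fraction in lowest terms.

4/3

p'(z) = -9z^2 - 6z + 3.
p(1) = 4, p'(1) = -12, so z_1 = 1 - 4/(-12) = 4/3.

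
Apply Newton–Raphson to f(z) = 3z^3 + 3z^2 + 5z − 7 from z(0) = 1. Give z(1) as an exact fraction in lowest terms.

4/5

f'(z) = 9z^2 + 6z + 5.
f(1) = 4, f'(1) = 20, so z(1) = 1 − 4/20 = 4/5.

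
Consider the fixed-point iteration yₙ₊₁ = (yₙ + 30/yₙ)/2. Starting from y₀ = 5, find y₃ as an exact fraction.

y₁ = (5 + 30/5)/2 = 11/2.
y₂ = (11/2 + 30/(11/2))/2 = 241/44.
y₃ = (241/44 + 30/(241/44))/2 = 116161/21208.

116161/21208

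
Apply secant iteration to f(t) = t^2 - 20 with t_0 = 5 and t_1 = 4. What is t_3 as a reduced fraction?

85/19

f(5) = 5, f(4) = -4. t_2 = 4 - (-4)·(4 - 5)/((-4) - 5) = 40/9.
f(4) = -4, f(40/9) = -20/81. t_3 = (40/9) - (-20/81)·((40/9) - 4)/((-20/81) - (-4)) = 85/19.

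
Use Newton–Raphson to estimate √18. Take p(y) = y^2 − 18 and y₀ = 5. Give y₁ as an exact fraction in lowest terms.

43/10

p'(y) = 2y.
p(5) = 7, p'(5) = 10, so y₁ = 5 − 7/10 = 43/10.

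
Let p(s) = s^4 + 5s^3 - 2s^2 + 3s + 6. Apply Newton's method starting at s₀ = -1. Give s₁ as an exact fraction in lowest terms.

-5/6

p'(s) = 4s^3 + 15s^2 - 4s + 3.
p(-1) = -3, p'(-1) = 18, so s₁ = (-1) - (-3)/18 = -5/6.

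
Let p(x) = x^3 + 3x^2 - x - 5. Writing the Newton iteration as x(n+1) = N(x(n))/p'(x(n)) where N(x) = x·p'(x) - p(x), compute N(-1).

6

p'(x) = 3x^2 + 6x - 1.
N(x) = x·p'(x) - p(x) = x·(3x^2 + 6x - 1) - (x^3 + 3x^2 - x - 5) = 2x^3 + 3x^2 + 5.
N(-1) = 6.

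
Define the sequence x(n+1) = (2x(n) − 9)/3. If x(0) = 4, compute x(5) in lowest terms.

−1771/243

x(1) = (2·4 − 9)/3 = −1/3.
x(2) = (2·(−1/3) − 9)/3 = −29/9.
x(3) = (2·(−29/9) − 9)/3 = −139/27.
x(4) = (2·(−139/27) − 9)/3 = −521/81.
x(5) = (2·(−521/81) − 9)/3 = −1771/243.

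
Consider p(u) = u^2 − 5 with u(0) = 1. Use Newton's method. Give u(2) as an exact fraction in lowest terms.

p'(u) = 2u.
p(1) = −4, p'(1) = 2, so u(1) = 1 − (−4)/2 = 3.
p(3) = 4, p'(3) = 6, so u(2) = 3 − 4/6 = 7/3.

7/3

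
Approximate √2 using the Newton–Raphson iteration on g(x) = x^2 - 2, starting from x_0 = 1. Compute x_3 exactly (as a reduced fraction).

577/408

g'(x) = 2x.
g(1) = -1, g'(1) = 2, so x_1 = 1 - (-1)/2 = 3/2.
g(3/2) = 1/4, g'(3/2) = 3, so x_2 = (3/2) - (1/4)/3 = 17/12.
g(17/12) = 1/144, g'(17/12) = 17/6, so x_3 = (17/12) - (1/144)/(17/6) = 577/408.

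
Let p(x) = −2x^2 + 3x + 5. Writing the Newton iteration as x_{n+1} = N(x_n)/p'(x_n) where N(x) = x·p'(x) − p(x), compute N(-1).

−7

p'(x) = −4x + 3.
N(x) = x·p'(x) − p(x) = x·(−4x + 3) − (−2x^2 + 3x + 5) = −2x^2 − 5.
N(-1) = −7.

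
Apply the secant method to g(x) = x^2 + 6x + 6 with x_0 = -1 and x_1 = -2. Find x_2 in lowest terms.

-4/3

g(-1) = 1, g(-2) = -2. x_2 = (-2) - (-2)·((-2) - (-1))/((-2) - 1) = -4/3.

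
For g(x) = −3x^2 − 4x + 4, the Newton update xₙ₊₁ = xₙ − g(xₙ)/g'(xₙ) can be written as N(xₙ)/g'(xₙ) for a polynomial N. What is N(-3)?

−31

g'(x) = −6x − 4.
N(x) = x·g'(x) − g(x) = x·(−6x − 4) − (−3x^2 − 4x + 4) = −3x^2 − 4.
N(-3) = −31.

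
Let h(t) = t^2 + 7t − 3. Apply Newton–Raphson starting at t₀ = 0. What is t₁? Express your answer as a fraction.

h'(t) = 2t + 7.
h(0) = −3, h'(0) = 7, so t₁ = 0 − (−3)/7 = 3/7.

3/7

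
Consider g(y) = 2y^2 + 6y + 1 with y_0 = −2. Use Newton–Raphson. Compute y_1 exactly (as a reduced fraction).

g'(y) = 4y + 6.
g(−2) = −3, g'(−2) = −2, so y_1 = (−2) − (−3)/(−2) = −7/2.

−7/2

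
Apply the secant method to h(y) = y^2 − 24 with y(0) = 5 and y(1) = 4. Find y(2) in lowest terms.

h(5) = 1, h(4) = −8. y(2) = 4 − (−8)·(4 − 5)/((−8) − 1) = 44/9.

44/9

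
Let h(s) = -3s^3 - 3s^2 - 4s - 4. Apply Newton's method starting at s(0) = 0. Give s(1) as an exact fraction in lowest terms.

-1

h'(s) = -9s^2 - 6s - 4.
h(0) = -4, h'(0) = -4, so s(1) = 0 - (-4)/(-4) = -1.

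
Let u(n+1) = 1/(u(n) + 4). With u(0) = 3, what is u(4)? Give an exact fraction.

u(1) = 1/(3 + 4) = 1/7.
u(2) = 1/(1/7 + 4) = 7/29.
u(3) = 1/(7/29 + 4) = 29/123.
u(4) = 1/(29/123 + 4) = 123/521.

123/521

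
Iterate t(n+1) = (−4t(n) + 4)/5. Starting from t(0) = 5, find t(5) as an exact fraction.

−3276/3125

t(1) = (−4·5 + 4)/5 = −16/5.
t(2) = (−4·(−16/5) + 4)/5 = 84/25.
t(3) = (−4·(84/25) + 4)/5 = −236/125.
t(4) = (−4·(−236/125) + 4)/5 = 1444/625.
t(5) = (−4·(1444/625) + 4)/5 = −3276/3125.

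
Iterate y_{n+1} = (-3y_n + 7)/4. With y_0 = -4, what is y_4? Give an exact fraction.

y_1 = (-3·(-4) + 7)/4 = 19/4.
y_2 = (-3·(19/4) + 7)/4 = -29/16.
y_3 = (-3·(-29/16) + 7)/4 = 199/64.
y_4 = (-3·(199/64) + 7)/4 = -149/256.

-149/256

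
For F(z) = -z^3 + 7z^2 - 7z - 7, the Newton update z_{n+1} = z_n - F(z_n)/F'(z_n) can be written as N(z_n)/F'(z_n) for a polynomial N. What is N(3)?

F'(z) = -3z^2 + 14z - 7.
N(z) = z·F'(z) - F(z) = z·(-3z^2 + 14z - 7) - (-z^3 + 7z^2 - 7z - 7) = -2z^3 + 7z^2 + 7.
N(3) = 16.

16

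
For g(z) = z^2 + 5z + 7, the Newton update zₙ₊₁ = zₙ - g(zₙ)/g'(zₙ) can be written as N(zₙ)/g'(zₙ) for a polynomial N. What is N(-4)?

g'(z) = 2z + 5.
N(z) = z·g'(z) - g(z) = z·(2z + 5) - (z^2 + 5z + 7) = z^2 - 7.
N(-4) = 9.

9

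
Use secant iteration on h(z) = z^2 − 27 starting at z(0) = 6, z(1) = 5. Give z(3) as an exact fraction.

h(6) = 9, h(5) = −2. z(2) = 5 − (−2)·(5 − 6)/((−2) − 9) = 57/11.
h(5) = −2, h(57/11) = −18/121. z(3) = (57/11) − (−18/121)·((57/11) − 5)/((−18/121) − (−2)) = 291/56.

291/56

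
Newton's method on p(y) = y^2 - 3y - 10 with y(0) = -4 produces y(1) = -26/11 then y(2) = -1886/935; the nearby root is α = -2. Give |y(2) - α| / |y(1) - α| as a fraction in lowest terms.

y(1) - α = -26/11 - (-2) = -26/11 + 2 = -4/11, so |y(1) - α| = 4/11.
y(2) - α = -1886/935 - (-2) = -1886/935 + 2 = -16/935, so |y(2) - α| = 16/935.
Ratio = (16/935) / (4/11) = 4/85.

4/85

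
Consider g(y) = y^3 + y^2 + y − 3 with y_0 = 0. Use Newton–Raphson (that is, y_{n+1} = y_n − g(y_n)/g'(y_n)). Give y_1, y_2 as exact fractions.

y_1 = 3, y_2 = 33/17

g'(y) = 3y^2 + 2y + 1.
g(0) = −3, g'(0) = 1, so y_1 = 0 − (−3)/1 = 3.
g(3) = 36, g'(3) = 34, so y_2 = 3 − 36/34 = 33/17.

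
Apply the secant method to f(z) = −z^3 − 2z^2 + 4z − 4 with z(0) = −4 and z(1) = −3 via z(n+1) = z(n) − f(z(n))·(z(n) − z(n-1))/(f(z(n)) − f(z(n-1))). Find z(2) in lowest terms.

−64/19

f(−4) = 12, f(−3) = −7. z(2) = (−3) − (−7)·((−3) − (−4))/((−7) − 12) = −64/19.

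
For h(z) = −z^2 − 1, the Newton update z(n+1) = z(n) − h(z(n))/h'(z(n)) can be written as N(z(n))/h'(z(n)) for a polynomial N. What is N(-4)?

h'(z) = −2z.
N(z) = z·h'(z) − h(z) = z·(−2z) − (−z^2 − 1) = −z^2 + 1.
N(-4) = −15.

−15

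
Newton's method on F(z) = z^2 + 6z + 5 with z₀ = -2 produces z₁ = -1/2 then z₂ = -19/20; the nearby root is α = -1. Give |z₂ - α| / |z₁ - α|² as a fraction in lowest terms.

1/5

z₁ - α = -1/2 - (-1) = -1/2 + 1 = 1/2, so |z₁ - α| = 1/2.
z₂ - α = -19/20 - (-1) = -19/20 + 1 = 1/20, so |z₂ - α| = 1/20.
|z₁ - α|² = 1/4.
Ratio = (1/20) / (1/4) = 1/5.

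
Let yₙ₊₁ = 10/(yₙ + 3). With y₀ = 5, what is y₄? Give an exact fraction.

910/443

y₁ = 10/(5 + 3) = 5/4.
y₂ = 10/(5/4 + 3) = 40/17.
y₃ = 10/(40/17 + 3) = 170/91.
y₄ = 10/(170/91 + 3) = 910/443.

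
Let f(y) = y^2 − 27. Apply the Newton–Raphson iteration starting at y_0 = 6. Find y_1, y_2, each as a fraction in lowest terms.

y_1 = 21/4, y_2 = 291/56

f'(y) = 2y.
f(6) = 9, f'(6) = 12, so y_1 = 6 − 9/12 = 21/4.
f(21/4) = 9/16, f'(21/4) = 21/2, so y_2 = (21/4) − (9/16)/(21/2) = 291/56.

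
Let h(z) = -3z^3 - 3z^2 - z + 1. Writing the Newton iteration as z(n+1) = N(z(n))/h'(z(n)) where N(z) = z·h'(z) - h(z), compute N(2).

h'(z) = -9z^2 - 6z - 1.
N(z) = z·h'(z) - h(z) = z·(-9z^2 - 6z - 1) - (-3z^3 - 3z^2 - z + 1) = -6z^3 - 3z^2 - 1.
N(2) = -61.

-61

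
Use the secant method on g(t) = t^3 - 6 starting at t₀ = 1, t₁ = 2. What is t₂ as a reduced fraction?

g(1) = -5, g(2) = 2. t₂ = 2 - 2·(2 - 1)/(2 - (-5)) = 12/7.

12/7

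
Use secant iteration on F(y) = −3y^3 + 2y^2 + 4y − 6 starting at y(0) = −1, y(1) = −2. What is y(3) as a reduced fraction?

−9091/6926

F(−1) = −5, F(−2) = 18. y(2) = (−2) − 18·((−2) − (−1))/(18 − (−5)) = −28/23.
F(−2) = 18, F(−28/23) = −30330/12167. y(3) = (−28/23) − (−30330/12167)·((−28/23) − (−2))/((−30330/12167) − 18) = −9091/6926.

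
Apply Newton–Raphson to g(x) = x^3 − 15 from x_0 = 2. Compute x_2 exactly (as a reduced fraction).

g'(x) = 3x^2.
g(2) = −7, g'(2) = 12, so x_1 = 2 − (−7)/12 = 31/12.
g(31/12) = 3871/1728, g'(31/12) = 961/48, so x_2 = (31/12) − (3871/1728)/(961/48) = 42751/17298.

42751/17298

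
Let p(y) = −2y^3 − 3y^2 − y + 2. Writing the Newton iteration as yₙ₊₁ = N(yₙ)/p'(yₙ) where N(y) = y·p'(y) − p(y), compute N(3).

−137

p'(y) = −6y^2 − 6y − 1.
N(y) = y·p'(y) − p(y) = y·(−6y^2 − 6y − 1) − (−2y^3 − 3y^2 − y + 2) = −4y^3 − 3y^2 − 2.
N(3) = −137.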